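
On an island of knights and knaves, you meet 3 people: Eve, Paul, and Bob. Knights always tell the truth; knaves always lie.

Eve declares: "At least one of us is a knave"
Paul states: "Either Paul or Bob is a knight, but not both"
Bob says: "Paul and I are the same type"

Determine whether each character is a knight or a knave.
Eve is a knight.
Paul is a knight.
Bob is a knave.

Verification:
- Eve (knight) says "At least one of us is a knave" - this is TRUE because Bob is a knave.
- Paul (knight) says "Either Paul or Bob is a knight, but not both" - this is TRUE because Paul is a knight and Bob is a knave.
- Bob (knave) says "Paul and I are the same type" - this is FALSE (a lie) because Bob is a knave and Paul is a knight.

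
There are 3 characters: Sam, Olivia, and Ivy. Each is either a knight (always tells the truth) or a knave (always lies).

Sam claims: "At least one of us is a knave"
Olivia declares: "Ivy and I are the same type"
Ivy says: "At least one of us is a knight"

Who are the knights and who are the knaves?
Sam is a knight.
Olivia is a knave.
Ivy is a knight.

Verification:
- Sam (knight) says "At least one of us is a knave" - this is TRUE because Olivia is a knave.
- Olivia (knave) says "Ivy and I are the same type" - this is FALSE (a lie) because Olivia is a knave and Ivy is a knight.
- Ivy (knight) says "At least one of us is a knight" - this is TRUE because Sam and Ivy are knights.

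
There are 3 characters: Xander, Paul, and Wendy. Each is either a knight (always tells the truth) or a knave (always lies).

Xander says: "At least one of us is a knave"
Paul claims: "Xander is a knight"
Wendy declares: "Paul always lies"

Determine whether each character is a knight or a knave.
Xander is a knight.
Paul is a knight.
Wendy is a knave.

Verification:
- Xander (knight) says "At least one of us is a knave" - this is TRUE because Wendy is a knave.
- Paul (knight) says "Xander is a knight" - this is TRUE because Xander is a knight.
- Wendy (knave) says "Paul always lies" - this is FALSE (a lie) because Paul is a knight.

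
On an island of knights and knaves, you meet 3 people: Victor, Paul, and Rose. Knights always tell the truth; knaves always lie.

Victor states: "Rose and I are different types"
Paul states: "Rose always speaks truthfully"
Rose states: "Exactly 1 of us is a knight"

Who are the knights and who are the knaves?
Victor is a knave.
Paul is a knave.
Rose is a knave.

Verification:
- Victor (knave) says "Rose and I are different types" - this is FALSE (a lie) because Victor is a knave and Rose is a knave.
- Paul (knave) says "Rose always speaks truthfully" - this is FALSE (a lie) because Rose is a knave.
- Rose (knave) says "Exactly 1 of us is a knight" - this is FALSE (a lie) because there are 0 knights.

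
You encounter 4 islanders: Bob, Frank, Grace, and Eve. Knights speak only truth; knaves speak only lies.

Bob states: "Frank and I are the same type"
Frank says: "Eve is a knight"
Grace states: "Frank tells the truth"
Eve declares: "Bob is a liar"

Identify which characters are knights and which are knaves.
Bob is a knave.
Frank is a knight.
Grace is a knight.
Eve is a knight.

Verification:
- Bob (knave) says "Frank and I are the same type" - this is FALSE (a lie) because Bob is a knave and Frank is a knight.
- Frank (knight) says "Eve is a knight" - this is TRUE because Eve is a knight.
- Grace (knight) says "Frank tells the truth" - this is TRUE because Frank is a knight.
- Eve (knight) says "Bob is a liar" - this is TRUE because Bob is a knave.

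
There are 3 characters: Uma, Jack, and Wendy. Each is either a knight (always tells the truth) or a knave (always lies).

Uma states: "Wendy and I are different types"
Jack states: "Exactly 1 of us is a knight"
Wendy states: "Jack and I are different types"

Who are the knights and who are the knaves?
Uma is a knave.
Jack is a knave.
Wendy is a knave.

Verification:
- Uma (knave) says "Wendy and I are different types" - this is FALSE (a lie) because Uma is a knave and Wendy is a knave.
- Jack (knave) says "Exactly 1 of us is a knight" - this is FALSE (a lie) because there are 0 knights.
- Wendy (knave) says "Jack and I are different types" - this is FALSE (a lie) because Wendy is a knave and Jack is a knave.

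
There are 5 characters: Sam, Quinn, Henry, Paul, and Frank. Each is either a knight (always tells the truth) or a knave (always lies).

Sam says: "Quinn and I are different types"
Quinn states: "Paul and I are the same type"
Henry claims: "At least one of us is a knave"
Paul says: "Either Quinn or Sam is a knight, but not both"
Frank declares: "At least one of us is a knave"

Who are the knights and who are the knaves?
Sam is a knight.
Quinn is a knave.
Henry is a knight.
Paul is a knight.
Frank is a knight.

Verification:
- Sam (knight) says "Quinn and I are different types" - this is TRUE because Sam is a knight and Quinn is a knave.
- Quinn (knave) says "Paul and I are the same type" - this is FALSE (a lie) because Quinn is a knave and Paul is a knight.
- Henry (knight) says "At least one of us is a knave" - this is TRUE because Quinn is a knave.
- Paul (knight) says "Either Quinn or Sam is a knight, but not both" - this is TRUE because Quinn is a knave and Sam is a knight.
- Frank (knight) says "At least one of us is a knave" - this is TRUE because Quinn is a knave.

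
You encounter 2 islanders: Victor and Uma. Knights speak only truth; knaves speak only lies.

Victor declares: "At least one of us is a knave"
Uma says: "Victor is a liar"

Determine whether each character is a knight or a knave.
Victor is a knight.
Uma is a knave.

Verification:
- Victor (knight) says "At least one of us is a knave" - this is TRUE because Uma is a knave.
- Uma (knave) says "Victor is a liar" - this is FALSE (a lie) because Victor is a knight.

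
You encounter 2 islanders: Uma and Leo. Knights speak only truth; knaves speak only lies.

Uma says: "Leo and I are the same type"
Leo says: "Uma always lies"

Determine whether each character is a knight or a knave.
Uma is a knave.
Leo is a knight.

Verification:
- Uma (knave) says "Leo and I are the same type" - this is FALSE (a lie) because Uma is a knave and Leo is a knight.
- Leo (knight) says "Uma always lies" - this is TRUE because Uma is a knave.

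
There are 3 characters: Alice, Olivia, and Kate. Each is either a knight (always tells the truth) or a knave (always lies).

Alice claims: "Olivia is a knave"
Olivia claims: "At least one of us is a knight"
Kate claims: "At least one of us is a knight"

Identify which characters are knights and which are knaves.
Alice is a knave.
Olivia is a knight.
Kate is a knight.

Verification:
- Alice (knave) says "Olivia is a knave" - this is FALSE (a lie) because Olivia is a knight.
- Olivia (knight) says "At least one of us is a knight" - this is TRUE because Olivia and Kate are knights.
- Kate (knight) says "At least one of us is a knight" - this is TRUE because Olivia and Kate are knights.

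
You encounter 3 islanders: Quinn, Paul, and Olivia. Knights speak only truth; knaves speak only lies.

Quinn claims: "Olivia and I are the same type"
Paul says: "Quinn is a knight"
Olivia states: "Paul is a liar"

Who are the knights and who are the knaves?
Quinn is a knave.
Paul is a knave.
Olivia is a knight.

Verification:
- Quinn (knave) says "Olivia and I are the same type" - this is FALSE (a lie) because Quinn is a knave and Olivia is a knight.
- Paul (knave) says "Quinn is a knight" - this is FALSE (a lie) because Quinn is a knave.
- Olivia (knight) says "Paul is a liar" - this is TRUE because Paul is a knave.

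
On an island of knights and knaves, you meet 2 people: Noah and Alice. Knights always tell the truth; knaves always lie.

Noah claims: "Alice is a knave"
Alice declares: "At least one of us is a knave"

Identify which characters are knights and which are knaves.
Noah is a knave.
Alice is a knight.

Verification:
- Noah (knave) says "Alice is a knave" - this is FALSE (a lie) because Alice is a knight.
- Alice (knight) says "At least one of us is a knave" - this is TRUE because Noah is a knave.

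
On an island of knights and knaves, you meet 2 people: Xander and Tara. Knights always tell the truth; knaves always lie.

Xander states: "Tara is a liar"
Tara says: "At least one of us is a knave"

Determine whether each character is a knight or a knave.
Xander is a knave.
Tara is a knight.

Verification:
- Xander (knave) says "Tara is a liar" - this is FALSE (a lie) because Tara is a knight.
- Tara (knight) says "At least one of us is a knave" - this is TRUE because Xander is a knave.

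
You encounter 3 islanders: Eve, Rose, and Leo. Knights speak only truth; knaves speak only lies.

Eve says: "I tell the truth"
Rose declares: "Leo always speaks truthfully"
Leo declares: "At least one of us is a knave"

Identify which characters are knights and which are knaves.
Eve is a knave.
Rose is a knight.
Leo is a knight.

Verification:
- Eve (knave) says "I tell the truth" - this is FALSE (a lie) because Eve is a knave.
- Rose (knight) says "Leo always speaks truthfully" - this is TRUE because Leo is a knight.
- Leo (knight) says "At least one of us is a knave" - this is TRUE because Eve is a knave.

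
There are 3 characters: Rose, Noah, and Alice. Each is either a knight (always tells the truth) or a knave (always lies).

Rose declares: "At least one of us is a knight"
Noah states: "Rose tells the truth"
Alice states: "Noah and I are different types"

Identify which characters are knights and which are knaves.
Rose is a knave.
Noah is a knave.
Alice is a knave.

Verification:
- Rose (knave) says "At least one of us is a knight" - this is FALSE (a lie) because no one is a knight.
- Noah (knave) says "Rose tells the truth" - this is FALSE (a lie) because Rose is a knave.
- Alice (knave) says "Noah and I are different types" - this is FALSE (a lie) because Alice is a knave and Noah is a knave.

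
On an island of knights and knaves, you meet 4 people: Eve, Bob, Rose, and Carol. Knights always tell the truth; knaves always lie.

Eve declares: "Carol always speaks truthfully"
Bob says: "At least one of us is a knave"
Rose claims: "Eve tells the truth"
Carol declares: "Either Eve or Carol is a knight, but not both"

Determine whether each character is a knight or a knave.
Eve is a knave.
Bob is a knight.
Rose is a knave.
Carol is a knave.

Verification:
- Eve (knave) says "Carol always speaks truthfully" - this is FALSE (a lie) because Carol is a knave.
- Bob (knight) says "At least one of us is a knave" - this is TRUE because Eve, Rose, and Carol are knaves.
- Rose (knave) says "Eve tells the truth" - this is FALSE (a lie) because Eve is a knave.
- Carol (knave) says "Either Eve or Carol is a knight, but not both" - this is FALSE (a lie) because Eve is a knave and Carol is a knave.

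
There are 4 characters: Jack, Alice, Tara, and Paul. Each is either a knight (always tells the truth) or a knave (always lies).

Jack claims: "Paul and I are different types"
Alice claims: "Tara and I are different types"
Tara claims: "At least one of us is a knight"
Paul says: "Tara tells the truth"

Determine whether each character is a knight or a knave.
Jack is a knave.
Alice is a knave.
Tara is a knave.
Paul is a knave.

Verification:
- Jack (knave) says "Paul and I are different types" - this is FALSE (a lie) because Jack is a knave and Paul is a knave.
- Alice (knave) says "Tara and I are different types" - this is FALSE (a lie) because Alice is a knave and Tara is a knave.
- Tara (knave) says "At least one of us is a knight" - this is FALSE (a lie) because no one is a knight.
- Paul (knave) says "Tara tells the truth" - this is FALSE (a lie) because Tara is a knave.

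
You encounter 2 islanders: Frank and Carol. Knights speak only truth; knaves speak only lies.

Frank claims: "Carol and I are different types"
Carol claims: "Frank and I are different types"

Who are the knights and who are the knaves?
Frank is a knave.
Carol is a knave.

Verification:
- Frank (knave) says "Carol and I are different types" - this is FALSE (a lie) because Frank is a knave and Carol is a knave.
- Carol (knave) says "Frank and I are different types" - this is FALSE (a lie) because Carol is a knave and Frank is a knave.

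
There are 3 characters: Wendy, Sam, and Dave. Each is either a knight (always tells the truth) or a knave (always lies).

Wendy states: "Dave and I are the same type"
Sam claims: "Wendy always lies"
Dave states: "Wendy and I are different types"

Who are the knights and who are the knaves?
Wendy is a knave.
Sam is a knight.
Dave is a knight.

Verification:
- Wendy (knave) says "Dave and I are the same type" - this is FALSE (a lie) because Wendy is a knave and Dave is a knight.
- Sam (knight) says "Wendy always lies" - this is TRUE because Wendy is a knave.
- Dave (knight) says "Wendy and I are different types" - this is TRUE because Dave is a knight and Wendy is a knave.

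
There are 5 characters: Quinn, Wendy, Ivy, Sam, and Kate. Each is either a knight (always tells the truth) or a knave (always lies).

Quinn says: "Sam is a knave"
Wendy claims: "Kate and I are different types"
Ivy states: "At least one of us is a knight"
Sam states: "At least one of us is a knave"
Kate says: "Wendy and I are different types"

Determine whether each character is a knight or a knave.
Quinn is a knave.
Wendy is a knave.
Ivy is a knight.
Sam is a knight.
Kate is a knave.

Verification:
- Quinn (knave) says "Sam is a knave" - this is FALSE (a lie) because Sam is a knight.
- Wendy (knave) says "Kate and I are different types" - this is FALSE (a lie) because Wendy is a knave and Kate is a knave.
- Ivy (knight) says "At least one of us is a knight" - this is TRUE because Ivy and Sam are knights.
- Sam (knight) says "At least one of us is a knave" - this is TRUE because Quinn, Wendy, and Kate are knaves.
- Kate (knave) says "Wendy and I are different types" - this is FALSE (a lie) because Kate is a knave and Wendy is a knave.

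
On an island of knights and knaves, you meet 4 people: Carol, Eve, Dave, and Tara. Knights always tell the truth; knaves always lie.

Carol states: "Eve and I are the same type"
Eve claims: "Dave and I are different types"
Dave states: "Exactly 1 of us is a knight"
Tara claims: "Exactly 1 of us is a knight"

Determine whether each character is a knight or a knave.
Carol is a knight.
Eve is a knight.
Dave is a knave.
Tara is a knave.

Verification:
- Carol (knight) says "Eve and I are the same type" - this is TRUE because Carol is a knight and Eve is a knight.
- Eve (knight) says "Dave and I are different types" - this is TRUE because Eve is a knight and Dave is a knave.
- Dave (knave) says "Exactly 1 of us is a knight" - this is FALSE (a lie) because there are 2 knights.
- Tara (knave) says "Exactly 1 of us is a knight" - this is FALSE (a lie) because there are 2 knights.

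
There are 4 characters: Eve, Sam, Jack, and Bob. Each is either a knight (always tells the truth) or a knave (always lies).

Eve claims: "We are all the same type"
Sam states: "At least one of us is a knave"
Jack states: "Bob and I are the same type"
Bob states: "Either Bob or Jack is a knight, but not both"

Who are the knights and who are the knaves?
Eve is a knave.
Sam is a knight.
Jack is a knave.
Bob is a knight.

Verification:
- Eve (knave) says "We are all the same type" - this is FALSE (a lie) because Sam and Bob are knights and Eve and Jack are knaves.
- Sam (knight) says "At least one of us is a knave" - this is TRUE because Eve and Jack are knaves.
- Jack (knave) says "Bob and I are the same type" - this is FALSE (a lie) because Jack is a knave and Bob is a knight.
- Bob (knight) says "Either Bob or Jack is a knight, but not both" - this is TRUE because Bob is a knight and Jack is a knave.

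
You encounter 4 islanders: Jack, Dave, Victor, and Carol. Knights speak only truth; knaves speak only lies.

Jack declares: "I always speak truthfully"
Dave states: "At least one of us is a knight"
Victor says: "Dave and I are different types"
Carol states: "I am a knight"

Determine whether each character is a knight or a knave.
Jack is a knave.
Dave is a knave.
Victor is a knave.
Carol is a knave.

Verification:
- Jack (knave) says "I always speak truthfully" - this is FALSE (a lie) because Jack is a knave.
- Dave (knave) says "At least one of us is a knight" - this is FALSE (a lie) because no one is a knight.
- Victor (knave) says "Dave and I are different types" - this is FALSE (a lie) because Victor is a knave and Dave is a knave.
- Carol (knave) says "I am a knight" - this is FALSE (a lie) because Carol is a knave.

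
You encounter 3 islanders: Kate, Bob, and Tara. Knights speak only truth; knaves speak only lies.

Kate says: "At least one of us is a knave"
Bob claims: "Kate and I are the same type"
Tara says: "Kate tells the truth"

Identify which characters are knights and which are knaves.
Kate is a knight.
Bob is a knave.
Tara is a knight.

Verification:
- Kate (knight) says "At least one of us is a knave" - this is TRUE because Bob is a knave.
- Bob (knave) says "Kate and I are the same type" - this is FALSE (a lie) because Bob is a knave and Kate is a knight.
- Tara (knight) says "Kate tells the truth" - this is TRUE because Kate is a knight.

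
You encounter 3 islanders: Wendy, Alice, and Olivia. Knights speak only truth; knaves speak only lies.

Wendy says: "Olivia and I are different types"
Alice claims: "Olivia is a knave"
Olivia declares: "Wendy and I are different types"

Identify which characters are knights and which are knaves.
Wendy is a knave.
Alice is a knight.
Olivia is a knave.

Verification:
- Wendy (knave) says "Olivia and I are different types" - this is FALSE (a lie) because Wendy is a knave and Olivia is a knave.
- Alice (knight) says "Olivia is a knave" - this is TRUE because Olivia is a knave.
- Olivia (knave) says "Wendy and I are different types" - this is FALSE (a lie) because Olivia is a knave and Wendy is a knave.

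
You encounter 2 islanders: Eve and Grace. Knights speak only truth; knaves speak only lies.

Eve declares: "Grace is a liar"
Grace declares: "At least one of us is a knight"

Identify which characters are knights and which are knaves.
Eve is a knave.
Grace is a knight.

Verification:
- Eve (knave) says "Grace is a liar" - this is FALSE (a lie) because Grace is a knight.
- Grace (knight) says "At least one of us is a knight" - this is TRUE because Grace is a knight.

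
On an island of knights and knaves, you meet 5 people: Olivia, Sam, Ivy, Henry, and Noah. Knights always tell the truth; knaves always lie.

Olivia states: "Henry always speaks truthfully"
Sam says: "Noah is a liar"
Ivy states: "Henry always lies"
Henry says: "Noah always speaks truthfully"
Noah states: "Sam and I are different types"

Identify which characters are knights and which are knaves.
Olivia is a knight.
Sam is a knave.
Ivy is a knave.
Henry is a knight.
Noah is a knight.

Verification:
- Olivia (knight) says "Henry always speaks truthfully" - this is TRUE because Henry is a knight.
- Sam (knave) says "Noah is a liar" - this is FALSE (a lie) because Noah is a knight.
- Ivy (knave) says "Henry always lies" - this is FALSE (a lie) because Henry is a knight.
- Henry (knight) says "Noah always speaks truthfully" - this is TRUE because Noah is a knight.
- Noah (knight) says "Sam and I are different types" - this is TRUE because Noah is a knight and Sam is a knave.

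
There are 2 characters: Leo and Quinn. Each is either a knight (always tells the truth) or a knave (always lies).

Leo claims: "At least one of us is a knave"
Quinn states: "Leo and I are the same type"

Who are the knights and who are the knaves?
Leo is a knight.
Quinn is a knave.

Verification:
- Leo (knight) says "At least one of us is a knave" - this is TRUE because Quinn is a knave.
- Quinn (knave) says "Leo and I are the same type" - this is FALSE (a lie) because Quinn is a knave and Leo is a knight.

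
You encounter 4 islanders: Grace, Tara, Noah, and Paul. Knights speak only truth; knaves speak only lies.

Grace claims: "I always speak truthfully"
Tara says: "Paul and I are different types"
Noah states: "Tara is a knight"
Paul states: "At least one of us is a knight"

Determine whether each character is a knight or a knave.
Grace is a knave.
Tara is a knave.
Noah is a knave.
Paul is a knave.

Verification:
- Grace (knave) says "I always speak truthfully" - this is FALSE (a lie) because Grace is a knave.
- Tara (knave) says "Paul and I are different types" - this is FALSE (a lie) because Tara is a knave and Paul is a knave.
- Noah (knave) says "Tara is a knight" - this is FALSE (a lie) because Tara is a knave.
- Paul (knave) says "At least one of us is a knight" - this is FALSE (a lie) because no one is a knight.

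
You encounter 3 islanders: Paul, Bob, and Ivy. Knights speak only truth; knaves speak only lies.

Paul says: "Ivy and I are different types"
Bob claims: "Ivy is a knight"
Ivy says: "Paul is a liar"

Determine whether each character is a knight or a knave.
Paul is a knight.
Bob is a knave.
Ivy is a knave.

Verification:
- Paul (knight) says "Ivy and I are different types" - this is TRUE because Paul is a knight and Ivy is a knave.
- Bob (knave) says "Ivy is a knight" - this is FALSE (a lie) because Ivy is a knave.
- Ivy (knave) says "Paul is a liar" - this is FALSE (a lie) because Paul is a knight.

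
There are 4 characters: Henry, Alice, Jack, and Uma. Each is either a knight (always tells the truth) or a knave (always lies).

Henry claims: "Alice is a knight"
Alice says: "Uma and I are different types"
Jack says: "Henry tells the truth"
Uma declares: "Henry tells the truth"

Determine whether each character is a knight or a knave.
Henry is a knave.
Alice is a knave.
Jack is a knave.
Uma is a knave.

Verification:
- Henry (knave) says "Alice is a knight" - this is FALSE (a lie) because Alice is a knave.
- Alice (knave) says "Uma and I are different types" - this is FALSE (a lie) because Alice is a knave and Uma is a knave.
- Jack (knave) says "Henry tells the truth" - this is FALSE (a lie) because Henry is a knave.
- Uma (knave) says "Henry tells the truth" - this is FALSE (a lie) because Henry is a knave.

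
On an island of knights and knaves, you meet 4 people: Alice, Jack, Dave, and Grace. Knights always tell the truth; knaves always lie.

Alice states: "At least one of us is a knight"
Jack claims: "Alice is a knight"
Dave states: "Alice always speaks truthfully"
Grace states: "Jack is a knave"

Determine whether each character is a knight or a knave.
Alice is a knight.
Jack is a knight.
Dave is a knight.
Grace is a knave.

Verification:
- Alice (knight) says "At least one of us is a knight" - this is TRUE because Alice, Jack, and Dave are knights.
- Jack (knight) says "Alice is a knight" - this is TRUE because Alice is a knight.
- Dave (knight) says "Alice always speaks truthfully" - this is TRUE because Alice is a knight.
- Grace (knave) says "Jack is a knave" - this is FALSE (a lie) because Jack is a knight.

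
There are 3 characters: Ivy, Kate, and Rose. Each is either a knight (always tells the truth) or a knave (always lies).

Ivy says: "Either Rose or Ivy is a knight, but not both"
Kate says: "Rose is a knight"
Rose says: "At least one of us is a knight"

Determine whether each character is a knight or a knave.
Ivy is a knave.
Kate is a knave.
Rose is a knave.

Verification:
- Ivy (knave) says "Either Rose or Ivy is a knight, but not both" - this is FALSE (a lie) because Rose is a knave and Ivy is a knave.
- Kate (knave) says "Rose is a knight" - this is FALSE (a lie) because Rose is a knave.
- Rose (knave) says "At least one of us is a knight" - this is FALSE (a lie) because no one is a knight.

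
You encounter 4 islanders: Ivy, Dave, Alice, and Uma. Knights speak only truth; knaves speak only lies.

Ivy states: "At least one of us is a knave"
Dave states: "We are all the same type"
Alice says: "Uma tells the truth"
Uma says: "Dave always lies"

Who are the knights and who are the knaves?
Ivy is a knight.
Dave is a knave.
Alice is a knight.
Uma is a knight.

Verification:
- Ivy (knight) says "At least one of us is a knave" - this is TRUE because Dave is a knave.
- Dave (knave) says "We are all the same type" - this is FALSE (a lie) because Ivy, Alice, and Uma are knights and Dave is a knave.
- Alice (knight) says "Uma tells the truth" - this is TRUE because Uma is a knight.
- Uma (knight) says "Dave always lies" - this is TRUE because Dave is a knave.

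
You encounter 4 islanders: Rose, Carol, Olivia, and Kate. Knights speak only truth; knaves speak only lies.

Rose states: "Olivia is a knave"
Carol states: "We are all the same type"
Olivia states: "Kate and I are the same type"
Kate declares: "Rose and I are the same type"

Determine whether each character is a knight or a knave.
Rose is a knight.
Carol is a knave.
Olivia is a knave.
Kate is a knight.

Verification:
- Rose (knight) says "Olivia is a knave" - this is TRUE because Olivia is a knave.
- Carol (knave) says "We are all the same type" - this is FALSE (a lie) because Rose and Kate are knights and Carol and Olivia are knaves.
- Olivia (knave) says "Kate and I are the same type" - this is FALSE (a lie) because Olivia is a knave and Kate is a knight.
- Kate (knight) says "Rose and I are the same type" - this is TRUE because Kate is a knight and Rose is a knight.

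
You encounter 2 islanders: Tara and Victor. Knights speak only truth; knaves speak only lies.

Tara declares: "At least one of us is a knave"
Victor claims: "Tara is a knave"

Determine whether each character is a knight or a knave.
Tara is a knight.
Victor is a knave.

Verification:
- Tara (knight) says "At least one of us is a knave" - this is TRUE because Victor is a knave.
- Victor (knave) says "Tara is a knave" - this is FALSE (a lie) because Tara is a knight.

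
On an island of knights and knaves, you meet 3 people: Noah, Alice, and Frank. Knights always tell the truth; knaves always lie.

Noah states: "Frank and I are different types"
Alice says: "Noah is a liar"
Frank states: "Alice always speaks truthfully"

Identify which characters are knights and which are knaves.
Noah is a knight.
Alice is a knave.
Frank is a knave.

Verification:
- Noah (knight) says "Frank and I are different types" - this is TRUE because Noah is a knight and Frank is a knave.
- Alice (knave) says "Noah is a liar" - this is FALSE (a lie) because Noah is a knight.
- Frank (knave) says "Alice always speaks truthfully" - this is FALSE (a lie) because Alice is a knave.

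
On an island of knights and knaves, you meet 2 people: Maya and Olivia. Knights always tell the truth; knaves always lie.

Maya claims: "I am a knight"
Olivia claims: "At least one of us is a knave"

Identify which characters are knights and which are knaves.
Maya is a knave.
Olivia is a knight.

Verification:
- Maya (knave) says "I am a knight" - this is FALSE (a lie) because Maya is a knave.
- Olivia (knight) says "At least one of us is a knave" - this is TRUE because Maya is a knave.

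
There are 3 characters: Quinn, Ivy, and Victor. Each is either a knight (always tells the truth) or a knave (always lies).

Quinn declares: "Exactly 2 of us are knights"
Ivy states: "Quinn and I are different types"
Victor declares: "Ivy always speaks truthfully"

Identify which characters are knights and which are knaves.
Quinn is a knave.
Ivy is a knave.
Victor is a knave.

Verification:
- Quinn (knave) says "Exactly 2 of us are knights" - this is FALSE (a lie) because there are 0 knights.
- Ivy (knave) says "Quinn and I are different types" - this is FALSE (a lie) because Ivy is a knave and Quinn is a knave.
- Victor (knave) says "Ivy always speaks truthfully" - this is FALSE (a lie) because Ivy is a knave.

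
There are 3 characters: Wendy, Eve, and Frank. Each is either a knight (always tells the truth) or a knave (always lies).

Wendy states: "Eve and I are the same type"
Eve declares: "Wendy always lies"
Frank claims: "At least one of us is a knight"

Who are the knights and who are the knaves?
Wendy is a knave.
Eve is a knight.
Frank is a knight.

Verification:
- Wendy (knave) says "Eve and I are the same type" - this is FALSE (a lie) because Wendy is a knave and Eve is a knight.
- Eve (knight) says "Wendy always lies" - this is TRUE because Wendy is a knave.
- Frank (knight) says "At least one of us is a knight" - this is TRUE because Eve and Frank are knights.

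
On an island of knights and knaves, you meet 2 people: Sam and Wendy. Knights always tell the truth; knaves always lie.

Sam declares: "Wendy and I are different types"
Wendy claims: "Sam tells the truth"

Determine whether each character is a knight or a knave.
Sam is a knave.
Wendy is a knave.

Verification:
- Sam (knave) says "Wendy and I are different types" - this is FALSE (a lie) because Sam is a knave and Wendy is a knave.
- Wendy (knave) says "Sam tells the truth" - this is FALSE (a lie) because Sam is a knave.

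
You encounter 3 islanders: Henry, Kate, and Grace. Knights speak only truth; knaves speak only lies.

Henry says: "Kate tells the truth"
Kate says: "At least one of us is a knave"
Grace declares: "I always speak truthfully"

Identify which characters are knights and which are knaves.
Henry is a knight.
Kate is a knight.
Grace is a knave.

Verification:
- Henry (knight) says "Kate tells the truth" - this is TRUE because Kate is a knight.
- Kate (knight) says "At least one of us is a knave" - this is TRUE because Grace is a knave.
- Grace (knave) says "I always speak truthfully" - this is FALSE (a lie) because Grace is a knave.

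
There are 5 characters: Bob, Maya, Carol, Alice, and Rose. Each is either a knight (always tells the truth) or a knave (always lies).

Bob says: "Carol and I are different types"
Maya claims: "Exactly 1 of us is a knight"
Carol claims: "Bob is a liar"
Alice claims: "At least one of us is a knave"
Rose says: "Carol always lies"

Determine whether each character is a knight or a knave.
Bob is a knight.
Maya is a knave.
Carol is a knave.
Alice is a knight.
Rose is a knight.

Verification:
- Bob (knight) says "Carol and I are different types" - this is TRUE because Bob is a knight and Carol is a knave.
- Maya (knave) says "Exactly 1 of us is a knight" - this is FALSE (a lie) because there are 3 knights.
- Carol (knave) says "Bob is a liar" - this is FALSE (a lie) because Bob is a knight.
- Alice (knight) says "At least one of us is a knave" - this is TRUE because Maya and Carol are knaves.
- Rose (knight) says "Carol always lies" - this is TRUE because Carol is a knave.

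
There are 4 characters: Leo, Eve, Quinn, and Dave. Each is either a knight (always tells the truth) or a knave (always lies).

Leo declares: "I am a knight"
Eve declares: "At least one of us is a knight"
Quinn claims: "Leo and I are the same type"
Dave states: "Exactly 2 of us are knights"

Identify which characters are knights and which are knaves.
Leo is a knight.
Eve is a knight.
Quinn is a knight.
Dave is a knave.

Verification:
- Leo (knight) says "I am a knight" - this is TRUE because Leo is a knight.
- Eve (knight) says "At least one of us is a knight" - this is TRUE because Leo, Eve, and Quinn are knights.
- Quinn (knight) says "Leo and I are the same type" - this is TRUE because Quinn is a knight and Leo is a knight.
- Dave (knave) says "Exactly 2 of us are knights" - this is FALSE (a lie) because there are 3 knights.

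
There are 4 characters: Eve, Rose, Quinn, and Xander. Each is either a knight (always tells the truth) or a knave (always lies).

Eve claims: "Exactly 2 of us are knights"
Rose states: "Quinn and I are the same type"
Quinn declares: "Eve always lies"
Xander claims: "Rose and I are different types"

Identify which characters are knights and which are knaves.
Eve is a knave.
Rose is a knave.
Quinn is a knight.
Xander is a knave.

Verification:
- Eve (knave) says "Exactly 2 of us are knights" - this is FALSE (a lie) because there are 1 knights.
- Rose (knave) says "Quinn and I are the same type" - this is FALSE (a lie) because Rose is a knave and Quinn is a knight.
- Quinn (knight) says "Eve always lies" - this is TRUE because Eve is a knave.
- Xander (knave) says "Rose and I are different types" - this is FALSE (a lie) because Xander is a knave and Rose is a knave.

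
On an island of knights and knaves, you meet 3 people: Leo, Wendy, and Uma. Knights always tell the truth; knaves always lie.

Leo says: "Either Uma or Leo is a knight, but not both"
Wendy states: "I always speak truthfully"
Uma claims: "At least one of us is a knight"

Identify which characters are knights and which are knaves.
Leo is a knave.
Wendy is a knave.
Uma is a knave.

Verification:
- Leo (knave) says "Either Uma or Leo is a knight, but not both" - this is FALSE (a lie) because Uma is a knave and Leo is a knave.
- Wendy (knave) says "I always speak truthfully" - this is FALSE (a lie) because Wendy is a knave.
- Uma (knave) says "At least one of us is a knight" - this is FALSE (a lie) because no one is a knight.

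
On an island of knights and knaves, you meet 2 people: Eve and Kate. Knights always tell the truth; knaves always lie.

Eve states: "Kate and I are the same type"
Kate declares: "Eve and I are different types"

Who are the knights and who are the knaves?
Eve is a knave.
Kate is a knight.

Verification:
- Eve (knave) says "Kate and I are the same type" - this is FALSE (a lie) because Eve is a knave and Kate is a knight.
- Kate (knight) says "Eve and I are different types" - this is TRUE because Kate is a knight and Eve is a knave.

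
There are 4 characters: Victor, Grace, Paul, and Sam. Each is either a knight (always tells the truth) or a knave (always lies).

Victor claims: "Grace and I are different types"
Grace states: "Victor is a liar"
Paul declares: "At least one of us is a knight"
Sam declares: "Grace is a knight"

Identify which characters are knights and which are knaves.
Victor is a knight.
Grace is a knave.
Paul is a knight.
Sam is a knave.

Verification:
- Victor (knight) says "Grace and I are different types" - this is TRUE because Victor is a knight and Grace is a knave.
- Grace (knave) says "Victor is a liar" - this is FALSE (a lie) because Victor is a knight.
- Paul (knight) says "At least one of us is a knight" - this is TRUE because Victor and Paul are knights.
- Sam (knave) says "Grace is a knight" - this is FALSE (a lie) because Grace is a knave.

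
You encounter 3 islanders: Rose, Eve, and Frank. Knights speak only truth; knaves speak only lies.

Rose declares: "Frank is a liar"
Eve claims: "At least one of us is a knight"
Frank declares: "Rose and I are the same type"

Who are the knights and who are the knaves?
Rose is a knight.
Eve is a knight.
Frank is a knave.

Verification:
- Rose (knight) says "Frank is a liar" - this is TRUE because Frank is a knave.
- Eve (knight) says "At least one of us is a knight" - this is TRUE because Rose and Eve are knights.
- Frank (knave) says "Rose and I are the same type" - this is FALSE (a lie) because Frank is a knave and Rose is a knight.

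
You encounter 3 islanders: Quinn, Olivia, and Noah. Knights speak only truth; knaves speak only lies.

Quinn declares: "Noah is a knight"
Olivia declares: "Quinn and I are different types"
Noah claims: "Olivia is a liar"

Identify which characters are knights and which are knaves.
Quinn is a knave.
Olivia is a knight.
Noah is a knave.

Verification:
- Quinn (knave) says "Noah is a knight" - this is FALSE (a lie) because Noah is a knave.
- Olivia (knight) says "Quinn and I are different types" - this is TRUE because Olivia is a knight and Quinn is a knave.
- Noah (knave) says "Olivia is a liar" - this is FALSE (a lie) because Olivia is a knight.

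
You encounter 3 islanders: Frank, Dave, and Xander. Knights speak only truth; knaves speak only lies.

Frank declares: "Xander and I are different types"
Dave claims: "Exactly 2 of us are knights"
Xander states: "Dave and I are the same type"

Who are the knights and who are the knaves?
Frank is a knight.
Dave is a knight.
Xander is a knave.

Verification:
- Frank (knight) says "Xander and I are different types" - this is TRUE because Frank is a knight and Xander is a knave.
- Dave (knight) says "Exactly 2 of us are knights" - this is TRUE because there are 2 knights.
- Xander (knave) says "Dave and I are the same type" - this is FALSE (a lie) because Xander is a knave and Dave is a knight.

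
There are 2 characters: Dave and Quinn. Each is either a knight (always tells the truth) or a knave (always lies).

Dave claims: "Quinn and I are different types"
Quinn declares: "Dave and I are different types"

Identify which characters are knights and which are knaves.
Dave is a knave.
Quinn is a knave.

Verification:
- Dave (knave) says "Quinn and I are different types" - this is FALSE (a lie) because Dave is a knave and Quinn is a knave.
- Quinn (knave) says "Dave and I are different types" - this is FALSE (a lie) because Quinn is a knave and Dave is a knave.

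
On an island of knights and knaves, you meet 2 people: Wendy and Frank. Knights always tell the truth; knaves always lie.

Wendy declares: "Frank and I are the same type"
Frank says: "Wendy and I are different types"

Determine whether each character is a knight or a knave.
Wendy is a knave.
Frank is a knight.

Verification:
- Wendy (knave) says "Frank and I are the same type" - this is FALSE (a lie) because Wendy is a knave and Frank is a knight.
- Frank (knight) says "Wendy and I are different types" - this is TRUE because Frank is a knight and Wendy is a knave.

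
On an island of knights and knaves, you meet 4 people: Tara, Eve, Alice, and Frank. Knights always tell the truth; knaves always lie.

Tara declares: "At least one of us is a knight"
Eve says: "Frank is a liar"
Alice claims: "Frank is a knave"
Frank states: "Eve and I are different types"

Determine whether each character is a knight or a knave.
Tara is a knight.
Eve is a knave.
Alice is a knave.
Frank is a knight.

Verification:
- Tara (knight) says "At least one of us is a knight" - this is TRUE because Tara and Frank are knights.
- Eve (knave) says "Frank is a liar" - this is FALSE (a lie) because Frank is a knight.
- Alice (knave) says "Frank is a knave" - this is FALSE (a lie) because Frank is a knight.
- Frank (knight) says "Eve and I are different types" - this is TRUE because Frank is a knight and Eve is a knave.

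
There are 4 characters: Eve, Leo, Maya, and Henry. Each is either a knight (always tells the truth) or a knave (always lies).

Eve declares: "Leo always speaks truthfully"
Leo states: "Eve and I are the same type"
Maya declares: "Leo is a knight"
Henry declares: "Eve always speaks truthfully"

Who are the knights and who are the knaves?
Eve is a knight.
Leo is a knight.
Maya is a knight.
Henry is a knight.

Verification:
- Eve (knight) says "Leo always speaks truthfully" - this is TRUE because Leo is a knight.
- Leo (knight) says "Eve and I are the same type" - this is TRUE because Leo is a knight and Eve is a knight.
- Maya (knight) says "Leo is a knight" - this is TRUE because Leo is a knight.
- Henry (knight) says "Eve always speaks truthfully" - this is TRUE because Eve is a knight.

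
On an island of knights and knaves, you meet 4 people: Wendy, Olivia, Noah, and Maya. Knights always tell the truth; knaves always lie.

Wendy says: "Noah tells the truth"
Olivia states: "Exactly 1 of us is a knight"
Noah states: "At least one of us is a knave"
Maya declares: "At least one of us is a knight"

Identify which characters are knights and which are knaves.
Wendy is a knight.
Olivia is a knave.
Noah is a knight.
Maya is a knight.

Verification:
- Wendy (knight) says "Noah tells the truth" - this is TRUE because Noah is a knight.
- Olivia (knave) says "Exactly 1 of us is a knight" - this is FALSE (a lie) because there are 3 knights.
- Noah (knight) says "At least one of us is a knave" - this is TRUE because Olivia is a knave.
- Maya (knight) says "At least one of us is a knight" - this is TRUE because Wendy, Noah, and Maya are knights.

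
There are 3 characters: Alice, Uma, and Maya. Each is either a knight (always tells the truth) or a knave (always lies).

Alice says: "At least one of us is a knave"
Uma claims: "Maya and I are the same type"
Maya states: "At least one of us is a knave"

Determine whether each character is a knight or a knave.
Alice is a knight.
Uma is a knave.
Maya is a knight.

Verification:
- Alice (knight) says "At least one of us is a knave" - this is TRUE because Uma is a knave.
- Uma (knave) says "Maya and I are the same type" - this is FALSE (a lie) because Uma is a knave and Maya is a knight.
- Maya (knight) says "At least one of us is a knave" - this is TRUE because Uma is a knave.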